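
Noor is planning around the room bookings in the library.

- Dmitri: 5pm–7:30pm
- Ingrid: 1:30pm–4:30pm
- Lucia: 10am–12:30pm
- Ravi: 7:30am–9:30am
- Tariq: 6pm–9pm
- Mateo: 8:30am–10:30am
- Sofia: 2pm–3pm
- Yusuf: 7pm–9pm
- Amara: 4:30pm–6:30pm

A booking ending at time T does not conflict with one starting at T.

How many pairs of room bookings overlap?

Sorted by start: Ravi, Mateo, Lucia, Ingrid, Sofia, Amara, Dmitri, Tariq, Yusuf.
Mateo starts before Ravi ends → Ravi and Mateo overlap.
Lucia starts after Ravi ends, so nothing later overlaps Ravi either.
Lucia starts before Mateo ends → Mateo and Lucia overlap.
Ingrid starts after Mateo ends, so nothing later overlaps Mateo either.
Ingrid starts after Lucia ends, so nothing later overlaps Lucia either.
Sofia starts before Ingrid ends → Ingrid and Sofia overlap.
Amara starts exactly when Ingrid ends (back-to-back, no overlap), so nothing later overlaps Ingrid either.
Amara starts after Sofia ends, so nothing later overlaps Sofia either.
Dmitri starts before Amara ends → Amara and Dmitri overlap.
Tariq starts before Amara ends → Amara and Tariq overlap.
Yusuf starts after Amara ends.
Tariq starts before Dmitri ends → Dmitri and Tariq overlap.
Yusuf starts before Dmitri ends → Dmitri and Yusuf overlap.
Yusuf starts before Tariq ends → Tariq and Yusuf overlap.
Overlapping pairs: Amara & Dmitri, Amara & Tariq, Dmitri & Tariq, Dmitri & Yusuf, Ingrid & Sofia, Lucia & Mateo, Mateo & Ravi, Tariq & Yusuf — 8 in total.

8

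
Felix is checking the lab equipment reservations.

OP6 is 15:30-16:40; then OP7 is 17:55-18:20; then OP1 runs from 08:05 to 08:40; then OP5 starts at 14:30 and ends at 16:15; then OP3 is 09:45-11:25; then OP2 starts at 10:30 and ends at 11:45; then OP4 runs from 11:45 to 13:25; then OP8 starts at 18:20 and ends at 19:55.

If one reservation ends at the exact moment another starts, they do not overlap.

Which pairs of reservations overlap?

Sorted by start: OP1, OP3, OP2, OP4, OP5, OP6, OP7, OP8.
OP3 starts after OP1 ends — done with OP1.
OP2 starts before OP3 ends → OP3 and OP2 overlap.
OP4 starts after OP3 ends — done with OP3.
OP4 starts exactly when OP2 ends (back-to-back, no overlap) — done with OP2.
OP5 starts after OP4 ends — done with OP4.
OP6 starts before OP5 ends → OP5 and OP6 overlap.
OP7 starts after OP5 ends — done with OP5.
OP7 starts after OP6 ends — done with OP6.
OP8 starts exactly when OP7 ends (back-to-back, no overlap).

OP2 & OP3, OP5 & OP6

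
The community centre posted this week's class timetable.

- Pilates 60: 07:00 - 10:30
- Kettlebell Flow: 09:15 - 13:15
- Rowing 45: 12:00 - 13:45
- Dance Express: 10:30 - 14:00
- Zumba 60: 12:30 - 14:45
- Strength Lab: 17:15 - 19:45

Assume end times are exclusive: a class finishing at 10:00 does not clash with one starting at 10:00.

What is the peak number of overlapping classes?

Sweep the timeline, counting +1 at each start and −1 at each end (ends before starts at a tie):
07:00 start Pilates 60 → 1
09:15 start Kettlebell Flow → 2
10:30 end Pilates 60 → 1
10:30 start Dance Express → 2
12:00 start Rowing 45 → 3
12:30 start Zumba 60 → 4
13:15 end Kettlebell Flow → 3
13:45 end Rowing 45 → 2
14:00 end Dance Express → 1
14:45 end Zumba 60 → 0
17:15 start Strength Lab → 1
19:45 end Strength Lab → 0
Peak is 4, at 12:30 (Dance Express, Kettlebell Flow, Rowing 45, Zumba 60).

4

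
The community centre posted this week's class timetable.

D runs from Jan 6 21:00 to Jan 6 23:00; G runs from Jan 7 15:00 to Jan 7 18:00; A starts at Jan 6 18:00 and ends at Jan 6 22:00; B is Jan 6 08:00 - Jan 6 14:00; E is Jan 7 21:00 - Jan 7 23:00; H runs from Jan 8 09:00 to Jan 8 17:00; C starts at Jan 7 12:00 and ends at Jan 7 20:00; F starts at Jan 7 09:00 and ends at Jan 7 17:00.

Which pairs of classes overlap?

A & D, C & F, C & G, F & G

Sorted by start: B, A, D, F, C, G, E, H.
A starts after B ends, so nothing later overlaps B either.
D starts before A ends → A and D overlap.
F starts after A ends, so nothing later overlaps A either.
F starts after D ends, so nothing later overlaps D either.
C starts before F ends → F and C overlap.
G starts before F ends → F and G overlap.
E starts after F ends, so nothing later overlaps F either.
G starts before C ends → C and G overlap.
E starts after C ends, so nothing later overlaps C either.
E starts after G ends, so nothing later overlaps G either.
H starts after E ends.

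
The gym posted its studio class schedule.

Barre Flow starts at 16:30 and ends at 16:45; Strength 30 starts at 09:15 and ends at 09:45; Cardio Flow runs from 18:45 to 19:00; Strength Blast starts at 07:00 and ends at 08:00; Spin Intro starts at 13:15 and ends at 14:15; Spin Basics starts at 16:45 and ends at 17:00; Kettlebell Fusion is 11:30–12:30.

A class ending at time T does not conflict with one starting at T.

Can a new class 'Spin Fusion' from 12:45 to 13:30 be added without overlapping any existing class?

Strength Blast: ends 08:00 at or before Spin Fusion starts 12:45 → clear.
Strength 30: ends 09:45 at or before Spin Fusion starts 12:45 → clear.
Kettlebell Fusion: ends 12:30 at or before Spin Fusion starts 12:45 → clear.
Spin Intro: starts 13:15 before Spin Fusion ends 13:30, and ends 14:15 after Spin Fusion starts 12:45 → overlap.
Barre Flow: starts 16:30 at or after Spin Fusion ends 13:30 → clear.
Spin Basics: starts 16:45 at or after Spin Fusion ends 13:30 → clear.
Cardio Flow: starts 18:45 at or after Spin Fusion ends 13:30 → clear.
Spin Fusion overlaps Spin Intro.

No — it overlaps Spin Intro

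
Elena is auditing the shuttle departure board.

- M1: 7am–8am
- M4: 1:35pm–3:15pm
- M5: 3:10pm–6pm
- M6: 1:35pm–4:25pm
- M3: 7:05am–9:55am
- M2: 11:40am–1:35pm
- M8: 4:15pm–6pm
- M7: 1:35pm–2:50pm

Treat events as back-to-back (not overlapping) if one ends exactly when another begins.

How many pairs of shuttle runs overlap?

Sorted by start: M1, M3, M2, M4, M6, M7, M5, M8.
M3 starts before M1 ends → M1 and M3 overlap.
M2 starts after M1 ends, so M1 has no further overlaps.
M2 starts after M3 ends, so M3 has no further overlaps.
M4 starts exactly when M2 ends (back-to-back, no overlap), so M2 has no further overlaps.
M6 starts before M4 ends → M4 and M6 overlap.
M7 starts before M4 ends → M4 and M7 overlap.
M5 starts before M4 ends → M4 and M5 overlap.
M8 starts after M4 ends.
M7 starts before M6 ends → M6 and M7 overlap.
M5 starts before M6 ends → M6 and M5 overlap.
M8 starts before M6 ends → M6 and M8 overlap.
M5 starts after M7 ends, so M7 has no further overlaps.
M8 starts before M5 ends → M5 and M8 overlap.
Overlapping pairs: M1 & M3, M4 & M5, M4 & M6, M4 & M7, M5 & M6, M5 & M8, M6 & M7, M6 & M8 — 8 in total.

8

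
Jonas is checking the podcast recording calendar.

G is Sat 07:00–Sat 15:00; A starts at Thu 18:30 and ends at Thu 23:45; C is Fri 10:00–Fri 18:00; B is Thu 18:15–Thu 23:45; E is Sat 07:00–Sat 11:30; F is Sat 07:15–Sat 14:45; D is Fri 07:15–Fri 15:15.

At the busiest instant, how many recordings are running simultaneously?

3

Sort all start/end points and keep a running count:
Thu 18:15 start B → 1
Thu 18:30 start A → 2
Thu 23:45 end A → 1
Thu 23:45 end B → 0
Fri 07:15 start D → 1
Fri 10:00 start C → 2
Fri 15:15 end D → 1
Fri 18:00 end C → 0
Sat 07:00 start E → 1
Sat 07:00 start G → 2
Sat 07:15 start F → 3
Sat 11:30 end E → 2
Sat 14:45 end F → 1
Sat 15:00 end G → 0
Peak is 3, at Sat 07:15 (E, F, G).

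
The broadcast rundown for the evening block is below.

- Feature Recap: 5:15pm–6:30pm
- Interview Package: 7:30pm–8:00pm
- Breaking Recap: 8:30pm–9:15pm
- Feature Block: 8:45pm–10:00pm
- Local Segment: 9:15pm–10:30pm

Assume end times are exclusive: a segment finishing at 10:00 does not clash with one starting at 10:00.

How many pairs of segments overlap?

2

Sorted by start: Feature Recap, Interview Package, Breaking Recap, Feature Block, Local Segment.
Interview Package starts after Feature Recap ends; Feature Recap is clear from here.
Breaking Recap starts after Interview Package ends; Interview Package is clear from here.
Feature Block starts before Breaking Recap ends → Breaking Recap and Feature Block overlap.
Local Segment starts exactly when Breaking Recap ends (back-to-back, no overlap).
Local Segment starts before Feature Block ends → Feature Block and Local Segment overlap.
Overlapping pairs: Breaking Recap & Feature Block, Feature Block & Local Segment — 2 in total.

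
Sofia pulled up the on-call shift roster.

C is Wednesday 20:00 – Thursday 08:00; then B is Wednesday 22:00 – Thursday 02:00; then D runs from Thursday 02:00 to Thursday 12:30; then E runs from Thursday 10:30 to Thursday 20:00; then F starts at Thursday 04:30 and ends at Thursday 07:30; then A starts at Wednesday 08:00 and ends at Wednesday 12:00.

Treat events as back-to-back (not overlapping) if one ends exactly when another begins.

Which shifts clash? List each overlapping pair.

Sorted by start: A, C, B, D, F, E.
C starts after A ends, so A has no further overlaps.
B starts before C ends → C and B overlap.
D starts before C ends → C and D overlap.
F starts before C ends → C and F overlap.
E starts after C ends.
D starts exactly when B ends (back-to-back, no overlap), so B has no further overlaps.
F starts before D ends → D and F overlap.
E starts before D ends → D and E overlap.
E starts after F ends.

B & C, C & D, C & F, D & E, D & F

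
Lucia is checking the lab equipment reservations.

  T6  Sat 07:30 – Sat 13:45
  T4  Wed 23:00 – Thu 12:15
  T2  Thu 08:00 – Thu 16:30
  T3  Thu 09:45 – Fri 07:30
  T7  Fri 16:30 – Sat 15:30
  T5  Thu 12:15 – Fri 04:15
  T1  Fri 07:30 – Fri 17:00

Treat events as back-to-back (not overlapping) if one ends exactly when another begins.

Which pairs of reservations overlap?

T1 & T7, T2 & T3, T2 & T4, T2 & T5, T3 & T4, T3 & T5, T6 & T7

Two intervals overlap when each starts before the other ends.
Sorted by start: T4, T2, T3, T5, T1, T7, T6.
T2 starts before T4 ends → T4 and T2 overlap.
T3 starts before T4 ends → T4 and T3 overlap.
T5 starts exactly when T4 ends (back-to-back, no overlap), so nothing later overlaps T4 either.
T3 starts before T2 ends → T2 and T3 overlap.
T5 starts before T2 ends → T2 and T5 overlap.
T1 starts after T2 ends, so nothing later overlaps T2 either.
T5 starts before T3 ends → T3 and T5 overlap.
T1 starts exactly when T3 ends (back-to-back, no overlap), so nothing later overlaps T3 either.
T1 starts after T5 ends, so nothing later overlaps T5 either.
T7 starts before T1 ends → T1 and T7 overlap.
T6 starts after T1 ends.
T6 starts before T7 ends → T7 and T6 overlap.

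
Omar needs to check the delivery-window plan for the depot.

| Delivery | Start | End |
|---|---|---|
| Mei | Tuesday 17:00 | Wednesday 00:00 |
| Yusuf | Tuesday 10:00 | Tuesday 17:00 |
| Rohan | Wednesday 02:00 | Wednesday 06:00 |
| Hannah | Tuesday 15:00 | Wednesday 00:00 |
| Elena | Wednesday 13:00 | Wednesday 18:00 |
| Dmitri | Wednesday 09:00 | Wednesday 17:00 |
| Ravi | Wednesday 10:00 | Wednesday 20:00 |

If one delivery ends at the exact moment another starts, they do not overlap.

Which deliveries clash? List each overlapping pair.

Dmitri & Elena, Dmitri & Ravi, Elena & Ravi, Hannah & Mei, Hannah & Yusuf

Sorted by start: Yusuf, Hannah, Mei, Rohan, Dmitri, Ravi, Elena.
Hannah starts before Yusuf ends → Yusuf and Hannah overlap.
Mei starts exactly when Yusuf ends (back-to-back, no overlap), so nothing later overlaps Yusuf either.
Mei starts before Hannah ends → Hannah and Mei overlap.
Rohan starts after Hannah ends, so nothing later overlaps Hannah either.
Rohan starts after Mei ends, so nothing later overlaps Mei either.
Dmitri starts after Rohan ends, so nothing later overlaps Rohan either.
Ravi starts before Dmitri ends → Dmitri and Ravi overlap.
Elena starts before Dmitri ends → Dmitri and Elena overlap.
Elena starts before Ravi ends → Ravi and Elena overlap.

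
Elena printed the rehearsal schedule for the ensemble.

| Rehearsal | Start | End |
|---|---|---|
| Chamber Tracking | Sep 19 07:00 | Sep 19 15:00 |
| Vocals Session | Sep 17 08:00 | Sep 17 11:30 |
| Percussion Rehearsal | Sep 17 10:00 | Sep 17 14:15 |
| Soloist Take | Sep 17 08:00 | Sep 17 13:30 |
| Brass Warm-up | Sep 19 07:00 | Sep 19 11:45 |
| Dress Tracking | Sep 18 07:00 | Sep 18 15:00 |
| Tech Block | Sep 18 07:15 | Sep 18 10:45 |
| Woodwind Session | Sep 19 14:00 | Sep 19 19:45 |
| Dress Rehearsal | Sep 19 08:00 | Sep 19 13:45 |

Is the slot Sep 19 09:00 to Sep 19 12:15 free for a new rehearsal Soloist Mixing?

No — it overlaps Brass Warm-up, Chamber Tracking, Dress Rehearsal

Vocals Session: ends Sep 17 11:30 at or before Soloist Mixing starts Sep 19 09:00 → clear.
Soloist Take: ends Sep 17 13:30 at or before Soloist Mixing starts Sep 19 09:00 → clear.
Percussion Rehearsal: ends Sep 17 14:15 at or before Soloist Mixing starts Sep 19 09:00 → clear.
Dress Tracking: ends Sep 18 15:00 at or before Soloist Mixing starts Sep 19 09:00 → clear.
Tech Block: ends Sep 18 10:45 at or before Soloist Mixing starts Sep 19 09:00 → clear.
Chamber Tracking: starts Sep 19 07:00 before Soloist Mixing ends Sep 19 12:15, and ends Sep 19 15:00 after Soloist Mixing starts Sep 19 09:00 → overlap.
Brass Warm-up: starts Sep 19 07:00 before Soloist Mixing ends Sep 19 12:15, and ends Sep 19 11:45 after Soloist Mixing starts Sep 19 09:00 → overlap.
Dress Rehearsal: starts Sep 19 08:00 before Soloist Mixing ends Sep 19 12:15, and ends Sep 19 13:45 after Soloist Mixing starts Sep 19 09:00 → overlap.
Woodwind Session: starts Sep 19 14:00 at or after Soloist Mixing ends Sep 19 12:15 → clear.
Soloist Mixing overlaps Dress Rehearsal, Chamber Tracking, Brass Warm-up.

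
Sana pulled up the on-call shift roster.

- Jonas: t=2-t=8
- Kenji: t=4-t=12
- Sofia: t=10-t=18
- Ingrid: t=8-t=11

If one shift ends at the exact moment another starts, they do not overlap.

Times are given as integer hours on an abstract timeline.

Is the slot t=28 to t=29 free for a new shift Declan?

Jonas: ends t=8 at or before Declan starts t=28 → clear.
Kenji: ends t=12 at or before Declan starts t=28 → clear.
Ingrid: ends t=11 at or before Declan starts t=28 → clear.
Sofia: ends t=18 at or before Declan starts t=28 → clear.

Yes — the slot is free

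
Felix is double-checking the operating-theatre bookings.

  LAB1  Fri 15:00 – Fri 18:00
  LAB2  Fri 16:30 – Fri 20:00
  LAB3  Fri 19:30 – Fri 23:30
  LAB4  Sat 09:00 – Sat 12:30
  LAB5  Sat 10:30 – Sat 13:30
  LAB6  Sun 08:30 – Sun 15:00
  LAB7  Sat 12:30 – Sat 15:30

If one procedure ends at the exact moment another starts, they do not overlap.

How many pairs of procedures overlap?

Sorted by start: LAB1, LAB2, LAB3, LAB4, LAB5, LAB7, LAB6.
LAB2 starts before LAB1 ends → LAB1 and LAB2 overlap.
LAB3 starts after LAB1 ends — done with LAB1.
LAB3 starts before LAB2 ends → LAB2 and LAB3 overlap.
LAB4 starts after LAB2 ends — done with LAB2.
LAB4 starts after LAB3 ends — done with LAB3.
LAB5 starts before LAB4 ends → LAB4 and LAB5 overlap.
LAB7 starts exactly when LAB4 ends (back-to-back, no overlap) — done with LAB4.
LAB7 starts before LAB5 ends → LAB5 and LAB7 overlap.
LAB6 starts after LAB5 ends.
LAB6 starts after LAB7 ends.
Overlapping pairs: LAB1 & LAB2, LAB2 & LAB3, LAB4 & LAB5, LAB5 & LAB7 — 4 in total.

4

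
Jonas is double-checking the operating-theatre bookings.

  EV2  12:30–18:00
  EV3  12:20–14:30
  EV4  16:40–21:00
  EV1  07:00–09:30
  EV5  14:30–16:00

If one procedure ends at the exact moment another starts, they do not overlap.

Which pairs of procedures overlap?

EV2 & EV3, EV2 & EV4, EV2 & EV5

Sorted by start: EV1, EV3, EV2, EV5, EV4.
EV3 starts after EV1 ends, so EV1 has no further overlaps.
EV2 starts before EV3 ends → EV3 and EV2 overlap.
EV5 starts exactly when EV3 ends (back-to-back, no overlap), so EV3 has no further overlaps.
EV5 starts before EV2 ends → EV2 and EV5 overlap.
EV4 starts before EV2 ends → EV2 and EV4 overlap.
EV4 starts after EV5 ends.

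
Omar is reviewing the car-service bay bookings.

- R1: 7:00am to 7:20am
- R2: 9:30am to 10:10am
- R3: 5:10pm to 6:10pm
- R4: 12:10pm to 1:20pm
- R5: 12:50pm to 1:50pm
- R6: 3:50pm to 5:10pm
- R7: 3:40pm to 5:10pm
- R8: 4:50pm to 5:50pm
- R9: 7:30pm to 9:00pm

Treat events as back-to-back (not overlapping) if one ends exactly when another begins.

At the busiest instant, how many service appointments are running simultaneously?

Sort all start/end points and keep a running count:
7:00am start R1 → 1
7:20am end R1 → 0
9:30am start R2 → 1
10:10am end R2 → 0
12:10pm start R4 → 1
12:50pm start R5 → 2
1:20pm end R4 → 1
1:50pm end R5 → 0
3:40pm start R7 → 1
3:50pm start R6 → 2
4:50pm start R8 → 3
5:10pm end R6 → 2
5:10pm end R7 → 1
5:10pm start R3 → 2
5:50pm end R8 → 1
6:10pm end R3 → 0
7:30pm start R9 → 1
9:00pm end R9 → 0
Peak is 3, at 4:50pm (R6, R7, R8).

3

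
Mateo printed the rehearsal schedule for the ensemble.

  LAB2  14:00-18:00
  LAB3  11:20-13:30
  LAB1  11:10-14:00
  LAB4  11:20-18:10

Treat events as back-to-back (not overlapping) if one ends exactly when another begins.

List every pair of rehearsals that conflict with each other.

LAB1 & LAB3, LAB1 & LAB4, LAB2 & LAB4, LAB3 & LAB4

Sorted by start: LAB1, LAB3, LAB4, LAB2.
LAB3 starts before LAB1 ends → LAB1 and LAB3 overlap.
LAB4 starts before LAB1 ends → LAB1 and LAB4 overlap.
LAB2 starts exactly when LAB1 ends (back-to-back, no overlap).
LAB4 starts before LAB3 ends → LAB3 and LAB4 overlap.
LAB2 starts after LAB3 ends.
LAB2 starts before LAB4 ends → LAB4 and LAB2 overlap.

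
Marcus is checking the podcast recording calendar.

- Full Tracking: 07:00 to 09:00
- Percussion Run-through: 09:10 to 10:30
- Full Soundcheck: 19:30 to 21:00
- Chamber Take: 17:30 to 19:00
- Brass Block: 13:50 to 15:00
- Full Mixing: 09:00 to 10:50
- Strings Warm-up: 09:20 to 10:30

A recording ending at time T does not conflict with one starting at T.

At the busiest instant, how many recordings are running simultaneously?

Walk through starts and ends in time order (an end at T is processed before a start at T):
07:00 start Full Tracking → 1
09:00 end Full Tracking → 0
09:00 start Full Mixing → 1
09:10 start Percussion Run-through → 2
09:20 start Strings Warm-up → 3
10:30 end Percussion Run-through → 2
10:30 end Strings Warm-up → 1
10:50 end Full Mixing → 0
13:50 start Brass Block → 1
15:00 end Brass Block → 0
17:30 start Chamber Take → 1
19:00 end Chamber Take → 0
19:30 start Full Soundcheck → 1
21:00 end Full Soundcheck → 0
Peak is 3, at 09:20 (Full Mixing, Percussion Run-through, Strings Warm-up).

3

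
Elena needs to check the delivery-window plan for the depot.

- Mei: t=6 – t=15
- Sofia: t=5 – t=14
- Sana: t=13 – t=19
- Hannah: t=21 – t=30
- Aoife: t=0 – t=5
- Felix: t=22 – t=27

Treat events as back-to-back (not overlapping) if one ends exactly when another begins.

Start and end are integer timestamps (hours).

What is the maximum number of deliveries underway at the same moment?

3

Sweep the timeline, counting +1 at each start and −1 at each end (ends before starts at a tie):
t=0 start Aoife → 1
t=5 end Aoife → 0
t=5 start Sofia → 1
t=6 start Mei → 2
t=13 start Sana → 3
t=14 end Sofia → 2
t=15 end Mei → 1
t=19 end Sana → 0
t=21 start Hannah → 1
t=22 start Felix → 2
t=27 end Felix → 1
t=30 end Hannah → 0
Peak is 3, at t=13 (Mei, Sana, Sofia).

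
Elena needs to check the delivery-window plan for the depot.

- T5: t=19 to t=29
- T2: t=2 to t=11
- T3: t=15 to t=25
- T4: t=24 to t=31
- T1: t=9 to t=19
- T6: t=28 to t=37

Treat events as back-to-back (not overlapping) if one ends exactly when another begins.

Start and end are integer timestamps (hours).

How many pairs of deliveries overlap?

7

Sorted by start: T2, T1, T3, T5, T4, T6.
T1 starts before T2 ends → T2 and T1 overlap.
T3 starts after T2 ends — done with T2.
T3 starts before T1 ends → T1 and T3 overlap.
T5 starts exactly when T1 ends (back-to-back, no overlap) — done with T1.
T5 starts before T3 ends → T3 and T5 overlap.
T4 starts before T3 ends → T3 and T4 overlap.
T6 starts after T3 ends.
T4 starts before T5 ends → T5 and T4 overlap.
T6 starts before T5 ends → T5 and T6 overlap.
T6 starts before T4 ends → T4 and T6 overlap.
Overlapping pairs: T1 & T2, T1 & T3, T3 & T4, T3 & T5, T4 & T5, T4 & T6, T5 & T6 — 7 in total.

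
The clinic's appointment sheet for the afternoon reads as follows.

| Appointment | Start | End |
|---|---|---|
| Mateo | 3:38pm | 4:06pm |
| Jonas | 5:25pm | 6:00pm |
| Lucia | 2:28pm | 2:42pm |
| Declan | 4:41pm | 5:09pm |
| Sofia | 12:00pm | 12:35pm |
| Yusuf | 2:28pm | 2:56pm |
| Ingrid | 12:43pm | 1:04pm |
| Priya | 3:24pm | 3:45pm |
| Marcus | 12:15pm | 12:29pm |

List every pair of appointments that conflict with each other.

Sorted by start: Sofia, Marcus, Ingrid, Lucia, Yusuf, Priya, Mateo, Declan, Jonas.
Marcus starts before Sofia ends → Sofia and Marcus overlap.
Ingrid starts after Sofia ends; Sofia is clear from here.
Ingrid starts after Marcus ends; Marcus is clear from here.
Lucia starts after Ingrid ends; Ingrid is clear from here.
Yusuf starts before Lucia ends → Lucia and Yusuf overlap.
Priya starts after Lucia ends; Lucia is clear from here.
Priya starts after Yusuf ends; Yusuf is clear from here.
Mateo starts before Priya ends → Priya and Mateo overlap.
Declan starts after Priya ends; Priya is clear from here.
Declan starts after Mateo ends; Mateo is clear from here.
Jonas starts after Declan ends.

Lucia & Yusuf, Marcus & Sofia, Mateo & Priya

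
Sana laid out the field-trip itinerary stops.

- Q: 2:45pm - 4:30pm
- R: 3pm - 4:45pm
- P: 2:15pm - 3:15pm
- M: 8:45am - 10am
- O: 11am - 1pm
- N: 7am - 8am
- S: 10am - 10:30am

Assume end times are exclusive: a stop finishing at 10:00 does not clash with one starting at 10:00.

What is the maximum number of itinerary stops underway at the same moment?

Sweep the timeline, counting +1 at each start and −1 at each end (ends before starts at a tie):
7am start N → 1
8am end N → 0
8:45am start M → 1
10am end M → 0
10am start S → 1
10:30am end S → 0
11am start O → 1
1pm end O → 0
2:15pm start P → 1
2:45pm start Q → 2
3pm start R → 3
3:15pm end P → 2
4:30pm end Q → 1
4:45pm end R → 0
Peak is 3, at 3pm (P, Q, R).

3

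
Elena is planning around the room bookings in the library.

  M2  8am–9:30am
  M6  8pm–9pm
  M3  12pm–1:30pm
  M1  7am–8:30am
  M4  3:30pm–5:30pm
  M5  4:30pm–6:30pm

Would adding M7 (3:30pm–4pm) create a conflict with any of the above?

Yes — it overlaps M4

M1: ends 8:30am at or before M7 starts 3:30pm → clear.
M2: ends 9:30am at or before M7 starts 3:30pm → clear.
M3: ends 1:30pm at or before M7 starts 3:30pm → clear.
M4: starts 3:30pm before M7 ends 4pm, and ends 5:30pm after M7 starts 3:30pm → overlap.
M5: starts 4:30pm at or after M7 ends 4pm → clear.
M6: starts 8pm at or after M7 ends 4pm → clear.
M7 overlaps M4.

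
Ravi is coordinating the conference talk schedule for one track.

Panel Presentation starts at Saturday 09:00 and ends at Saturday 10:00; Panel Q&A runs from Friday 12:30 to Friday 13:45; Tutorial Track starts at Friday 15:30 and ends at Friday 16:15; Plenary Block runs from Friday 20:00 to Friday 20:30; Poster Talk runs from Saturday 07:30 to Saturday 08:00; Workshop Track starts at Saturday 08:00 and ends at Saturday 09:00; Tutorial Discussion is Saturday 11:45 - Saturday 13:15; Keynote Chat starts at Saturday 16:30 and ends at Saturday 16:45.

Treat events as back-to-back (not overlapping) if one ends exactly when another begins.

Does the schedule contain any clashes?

Sorted by start: Panel Q&A, Tutorial Track, Plenary Block, Poster Talk, Workshop Track, Panel Presentation, Tutorial Discussion, Keynote Chat.
Tutorial Track starts after Panel Q&A ends, so Panel Q&A has no further overlaps.
Plenary Block starts after Tutorial Track ends, so Tutorial Track has no further overlaps.
Poster Talk starts after Plenary Block ends, so Plenary Block has no further overlaps.
Workshop Track starts exactly when Poster Talk ends (back-to-back, no overlap), so Poster Talk has no further overlaps.
Panel Presentation starts exactly when Workshop Track ends (back-to-back, no overlap), so Workshop Track has no further overlaps.
Tutorial Discussion starts after Panel Presentation ends, so Panel Presentation has no further overlaps.
Keynote Chat starts after Tutorial Discussion ends.
Every pair is clear; the schedule has no overlaps.

No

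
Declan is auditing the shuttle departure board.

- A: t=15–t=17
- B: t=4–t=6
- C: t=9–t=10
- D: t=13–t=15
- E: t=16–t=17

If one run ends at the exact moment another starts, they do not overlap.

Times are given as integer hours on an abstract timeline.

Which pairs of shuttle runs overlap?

Sorted by start: B, C, D, A, E.
C starts after B ends, so B has no further overlaps.
D starts after C ends, so C has no further overlaps.
A starts exactly when D ends (back-to-back, no overlap), so D has no further overlaps.
E starts before A ends → A and E overlap.

A & E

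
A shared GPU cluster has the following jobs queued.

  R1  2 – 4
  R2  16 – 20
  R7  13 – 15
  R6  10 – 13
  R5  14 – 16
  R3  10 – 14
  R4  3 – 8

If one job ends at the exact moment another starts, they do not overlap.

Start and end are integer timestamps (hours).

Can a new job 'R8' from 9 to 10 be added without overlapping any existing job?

R1: ends 4 at or before R8 starts 9 → clear.
R4: ends 8 at or before R8 starts 9 → clear.
R3: starts 10 at or after R8 ends 10 → clear.
R6: starts 10 at or after R8 ends 10 → clear.
R7: starts 13 at or after R8 ends 10 → clear.
R5: starts 14 at or after R8 ends 10 → clear.
R2: starts 16 at or after R8 ends 10 → clear.

Yes — the slot is free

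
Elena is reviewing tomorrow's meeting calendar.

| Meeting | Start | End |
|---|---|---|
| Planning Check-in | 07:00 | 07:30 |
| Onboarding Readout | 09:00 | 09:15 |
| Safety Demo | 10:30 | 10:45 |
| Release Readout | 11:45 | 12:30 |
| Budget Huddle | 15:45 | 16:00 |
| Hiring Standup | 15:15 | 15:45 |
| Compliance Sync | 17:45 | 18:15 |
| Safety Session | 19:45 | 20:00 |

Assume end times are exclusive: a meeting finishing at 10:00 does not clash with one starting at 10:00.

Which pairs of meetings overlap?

Two intervals overlap when each starts before the other ends.
Sorted by start: Planning Check-in, Onboarding Readout, Safety Demo, Release Readout, Hiring Standup, Budget Huddle, Compliance Sync, Safety Session.
Onboarding Readout starts after Planning Check-in ends, so nothing later overlaps Planning Check-in either.
Safety Demo starts after Onboarding Readout ends, so nothing later overlaps Onboarding Readout either.
Release Readout starts after Safety Demo ends, so nothing later overlaps Safety Demo either.
Hiring Standup starts after Release Readout ends, so nothing later overlaps Release Readout either.
Budget Huddle starts exactly when Hiring Standup ends (back-to-back, no overlap), so nothing later overlaps Hiring Standup either.
Compliance Sync starts after Budget Huddle ends, so nothing later overlaps Budget Huddle either.
Safety Session starts after Compliance Sync ends.

no overlapping pairs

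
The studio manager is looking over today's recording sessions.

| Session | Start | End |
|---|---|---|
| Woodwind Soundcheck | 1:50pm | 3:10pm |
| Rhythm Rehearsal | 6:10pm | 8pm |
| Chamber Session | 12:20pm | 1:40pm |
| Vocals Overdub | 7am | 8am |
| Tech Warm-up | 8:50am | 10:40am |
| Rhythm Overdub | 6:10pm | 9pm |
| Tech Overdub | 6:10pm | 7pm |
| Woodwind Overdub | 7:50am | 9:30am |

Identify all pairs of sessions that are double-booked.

Rhythm Overdub & Rhythm Rehearsal, Rhythm Overdub & Tech Overdub, Rhythm Rehearsal & Tech Overdub, Tech Warm-up & Woodwind Overdub, Vocals Overdub & Woodwind Overdub

Sorted by start: Vocals Overdub, Woodwind Overdub, Tech Warm-up, Chamber Session, Woodwind Soundcheck, Rhythm Rehearsal, Tech Overdub, Rhythm Overdub.
Woodwind Overdub starts before Vocals Overdub ends → Vocals Overdub and Woodwind Overdub overlap.
Tech Warm-up starts after Vocals Overdub ends, so nothing later overlaps Vocals Overdub either.
Tech Warm-up starts before Woodwind Overdub ends → Woodwind Overdub and Tech Warm-up overlap.
Chamber Session starts after Woodwind Overdub ends, so nothing later overlaps Woodwind Overdub either.
Chamber Session starts after Tech Warm-up ends, so nothing later overlaps Tech Warm-up either.
Woodwind Soundcheck starts after Chamber Session ends, so nothing later overlaps Chamber Session either.
Rhythm Rehearsal starts after Woodwind Soundcheck ends, so nothing later overlaps Woodwind Soundcheck either.
Tech Overdub starts before Rhythm Rehearsal ends → Rhythm Rehearsal and Tech Overdub overlap.
Rhythm Overdub starts before Rhythm Rehearsal ends → Rhythm Rehearsal and Rhythm Overdub overlap.
Rhythm Overdub starts before Tech Overdub ends → Tech Overdub and Rhythm Overdub overlap.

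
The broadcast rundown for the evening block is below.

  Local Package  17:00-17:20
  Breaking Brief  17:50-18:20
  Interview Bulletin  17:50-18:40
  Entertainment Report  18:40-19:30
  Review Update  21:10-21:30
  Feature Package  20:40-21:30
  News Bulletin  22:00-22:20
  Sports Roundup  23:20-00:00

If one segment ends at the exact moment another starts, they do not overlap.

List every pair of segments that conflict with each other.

Sorted by start: Local Package, Breaking Brief, Interview Bulletin, Entertainment Report, Feature Package, Review Update, News Bulletin, Sports Roundup.
Breaking Brief starts after Local Package ends, so nothing later overlaps Local Package either.
Interview Bulletin starts before Breaking Brief ends → Breaking Brief and Interview Bulletin overlap.
Entertainment Report starts after Breaking Brief ends, so nothing later overlaps Breaking Brief either.
Entertainment Report starts exactly when Interview Bulletin ends (back-to-back, no overlap), so nothing later overlaps Interview Bulletin either.
Feature Package starts after Entertainment Report ends, so nothing later overlaps Entertainment Report either.
Review Update starts before Feature Package ends → Feature Package and Review Update overlap.
News Bulletin starts after Feature Package ends, so nothing later overlaps Feature Package either.
News Bulletin starts after Review Update ends, so nothing later overlaps Review Update either.
Sports Roundup starts after News Bulletin ends.

Breaking Brief & Interview Bulletin, Feature Package & Review Update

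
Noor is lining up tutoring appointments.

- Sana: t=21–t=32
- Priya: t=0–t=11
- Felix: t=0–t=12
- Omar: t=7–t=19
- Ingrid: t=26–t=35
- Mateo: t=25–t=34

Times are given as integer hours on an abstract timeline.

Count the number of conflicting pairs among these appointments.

6

Sorted by start: Felix, Priya, Omar, Sana, Mateo, Ingrid.
Priya starts before Felix ends → Felix and Priya overlap.
Omar starts before Felix ends → Felix and Omar overlap.
Sana starts after Felix ends, so Felix has no further overlaps.
Omar starts before Priya ends → Priya and Omar overlap.
Sana starts after Priya ends, so Priya has no further overlaps.
Sana starts after Omar ends, so Omar has no further overlaps.
Mateo starts before Sana ends → Sana and Mateo overlap.
Ingrid starts before Sana ends → Sana and Ingrid overlap.
Ingrid starts before Mateo ends → Mateo and Ingrid overlap.
Overlapping pairs: Felix & Omar, Felix & Priya, Ingrid & Mateo, Ingrid & Sana, Mateo & Sana, Omar & Priya — 6 in total.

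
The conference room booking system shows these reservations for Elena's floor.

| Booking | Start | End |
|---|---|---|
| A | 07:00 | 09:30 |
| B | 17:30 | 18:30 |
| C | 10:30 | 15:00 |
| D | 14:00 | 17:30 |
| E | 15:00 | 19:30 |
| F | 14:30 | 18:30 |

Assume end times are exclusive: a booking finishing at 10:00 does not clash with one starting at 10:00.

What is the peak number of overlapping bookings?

3

Walk through starts and ends in time order (an end at T is processed before a start at T):
07:00 start A → 1
09:30 end A → 0
10:30 start C → 1
14:00 start D → 2
14:30 start F → 3
15:00 end C → 2
15:00 start E → 3
17:30 end D → 2
17:30 start B → 3
18:30 end B → 2
18:30 end F → 1
19:30 end E → 0
Peak is 3, at 14:30 (C, D, F).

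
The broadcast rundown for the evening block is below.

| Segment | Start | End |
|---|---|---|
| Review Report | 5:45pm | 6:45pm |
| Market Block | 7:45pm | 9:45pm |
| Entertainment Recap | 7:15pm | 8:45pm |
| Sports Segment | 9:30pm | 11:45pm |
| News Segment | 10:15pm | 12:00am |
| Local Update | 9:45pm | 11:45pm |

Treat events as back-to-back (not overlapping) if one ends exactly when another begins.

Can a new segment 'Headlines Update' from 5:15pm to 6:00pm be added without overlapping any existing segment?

Review Report: starts 5:45pm before Headlines Update ends 6:00pm, and ends 6:45pm after Headlines Update starts 5:15pm → overlap.
Entertainment Recap: starts 7:15pm at or after Headlines Update ends 6:00pm → clear.
Market Block: starts 7:45pm at or after Headlines Update ends 6:00pm → clear.
Sports Segment: starts 9:30pm at or after Headlines Update ends 6:00pm → clear.
Local Update: starts 9:45pm at or after Headlines Update ends 6:00pm → clear.
News Segment: starts 10:15pm at or after Headlines Update ends 6:00pm → clear.
Headlines Update overlaps Review Report.

No — it overlaps Review Report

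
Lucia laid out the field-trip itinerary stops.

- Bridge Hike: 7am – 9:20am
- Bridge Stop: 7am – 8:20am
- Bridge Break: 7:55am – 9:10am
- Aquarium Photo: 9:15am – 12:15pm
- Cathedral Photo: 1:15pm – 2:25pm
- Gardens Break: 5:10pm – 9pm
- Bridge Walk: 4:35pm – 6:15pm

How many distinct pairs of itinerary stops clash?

Check each pair: they overlap iff neither finishes before the other starts.
Sorted by start: Bridge Hike, Bridge Stop, Bridge Break, Aquarium Photo, Cathedral Photo, Bridge Walk, Gardens Break.
Bridge Stop starts before Bridge Hike ends → Bridge Hike and Bridge Stop overlap.
Bridge Break starts before Bridge Hike ends → Bridge Hike and Bridge Break overlap.
Aquarium Photo starts before Bridge Hike ends → Bridge Hike and Aquarium Photo overlap.
Cathedral Photo starts after Bridge Hike ends, so Bridge Hike has no further overlaps.
Bridge Break starts before Bridge Stop ends → Bridge Stop and Bridge Break overlap.
Aquarium Photo starts after Bridge Stop ends, so Bridge Stop has no further overlaps.
Aquarium Photo starts after Bridge Break ends, so Bridge Break has no further overlaps.
Cathedral Photo starts after Aquarium Photo ends, so Aquarium Photo has no further overlaps.
Bridge Walk starts after Cathedral Photo ends, so Cathedral Photo has no further overlaps.
Gardens Break starts before Bridge Walk ends → Bridge Walk and Gardens Break overlap.
Overlapping pairs: Aquarium Photo & Bridge Hike, Bridge Break & Bridge Hike, Bridge Break & Bridge Stop, Bridge Hike & Bridge Stop, Bridge Walk & Gardens Break — 5 in total.

5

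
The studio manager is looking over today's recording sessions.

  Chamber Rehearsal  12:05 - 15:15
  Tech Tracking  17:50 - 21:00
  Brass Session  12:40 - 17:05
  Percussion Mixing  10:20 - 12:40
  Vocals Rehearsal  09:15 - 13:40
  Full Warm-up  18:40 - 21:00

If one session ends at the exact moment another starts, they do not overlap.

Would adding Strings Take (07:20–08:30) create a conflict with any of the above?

Vocals Rehearsal: starts 09:15 at or after Strings Take ends 08:30 → clear.
Percussion Mixing: starts 10:20 at or after Strings Take ends 08:30 → clear.
Chamber Rehearsal: starts 12:05 at or after Strings Take ends 08:30 → clear.
Brass Session: starts 12:40 at or after Strings Take ends 08:30 → clear.
Tech Tracking: starts 17:50 at or after Strings Take ends 08:30 → clear.
Full Warm-up: starts 18:40 at or after Strings Take ends 08:30 → clear.

No — it doesn't clash with anything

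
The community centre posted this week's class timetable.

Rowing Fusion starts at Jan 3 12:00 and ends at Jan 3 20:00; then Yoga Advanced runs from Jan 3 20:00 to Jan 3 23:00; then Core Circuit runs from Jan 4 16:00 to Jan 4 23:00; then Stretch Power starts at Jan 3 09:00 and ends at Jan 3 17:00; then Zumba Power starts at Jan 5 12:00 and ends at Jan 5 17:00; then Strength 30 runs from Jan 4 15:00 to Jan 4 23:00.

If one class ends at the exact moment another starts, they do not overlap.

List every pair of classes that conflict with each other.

Core Circuit & Strength 30, Rowing Fusion & Stretch Power

Sorted by start: Stretch Power, Rowing Fusion, Yoga Advanced, Strength 30, Core Circuit, Zumba Power.
Rowing Fusion starts before Stretch Power ends → Stretch Power and Rowing Fusion overlap.
Yoga Advanced starts after Stretch Power ends; Stretch Power is clear from here.
Yoga Advanced starts exactly when Rowing Fusion ends (back-to-back, no overlap); Rowing Fusion is clear from here.
Strength 30 starts after Yoga Advanced ends; Yoga Advanced is clear from here.
Core Circuit starts before Strength 30 ends → Strength 30 and Core Circuit overlap.
Zumba Power starts after Strength 30 ends.
Zumba Power starts after Core Circuit ends.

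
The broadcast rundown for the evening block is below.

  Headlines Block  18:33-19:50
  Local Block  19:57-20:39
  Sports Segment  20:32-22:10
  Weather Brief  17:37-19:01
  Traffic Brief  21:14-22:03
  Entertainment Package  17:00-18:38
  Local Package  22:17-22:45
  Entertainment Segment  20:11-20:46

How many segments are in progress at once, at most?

Walk through starts and ends in time order (an end at T is processed before a start at T):
17:00 start Entertainment Package → 1
17:37 start Weather Brief → 2
18:33 start Headlines Block → 3
18:38 end Entertainment Package → 2
19:01 end Weather Brief → 1
19:50 end Headlines Block → 0
19:57 start Local Block → 1
20:11 start Entertainment Segment → 2
20:32 start Sports Segment → 3
20:39 end Local Block → 2
20:46 end Entertainment Segment → 1
21:14 start Traffic Brief → 2
22:03 end Traffic Brief → 1
22:10 end Sports Segment → 0
22:17 start Local Package → 1
22:45 end Local Package → 0
Peak is 3, at 18:33 (Entertainment Package, Headlines Block, Weather Brief).

3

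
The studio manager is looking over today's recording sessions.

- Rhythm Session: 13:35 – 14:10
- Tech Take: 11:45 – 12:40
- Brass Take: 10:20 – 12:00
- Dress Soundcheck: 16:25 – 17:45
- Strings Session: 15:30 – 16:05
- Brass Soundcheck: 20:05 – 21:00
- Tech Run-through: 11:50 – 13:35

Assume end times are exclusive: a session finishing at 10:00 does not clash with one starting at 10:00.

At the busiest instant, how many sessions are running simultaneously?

Sort all start/end points and keep a running count:
10:20 start Brass Take → 1
11:45 start Tech Take → 2
11:50 start Tech Run-through → 3
12:00 end Brass Take → 2
12:40 end Tech Take → 1
13:35 end Tech Run-through → 0
13:35 start Rhythm Session → 1
14:10 end Rhythm Session → 0
15:30 start Strings Session → 1
16:05 end Strings Session → 0
16:25 start Dress Soundcheck → 1
17:45 end Dress Soundcheck → 0
20:05 start Brass Soundcheck → 1
21:00 end Brass Soundcheck → 0
Peak is 3, at 11:50 (Brass Take, Tech Run-through, Tech Take).

3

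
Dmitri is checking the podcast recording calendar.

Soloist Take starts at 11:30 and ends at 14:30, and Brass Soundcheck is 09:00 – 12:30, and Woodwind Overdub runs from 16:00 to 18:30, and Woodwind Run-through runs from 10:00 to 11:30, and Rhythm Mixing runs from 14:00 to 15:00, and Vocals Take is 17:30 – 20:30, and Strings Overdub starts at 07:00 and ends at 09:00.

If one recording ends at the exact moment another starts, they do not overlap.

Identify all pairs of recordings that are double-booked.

Brass Soundcheck & Soloist Take, Brass Soundcheck & Woodwind Run-through, Rhythm Mixing & Soloist Take, Vocals Take & Woodwind Overdub

Sorted by start: Strings Overdub, Brass Soundcheck, Woodwind Run-through, Soloist Take, Rhythm Mixing, Woodwind Overdub, Vocals Take.
Brass Soundcheck starts exactly when Strings Overdub ends (back-to-back, no overlap) — done with Strings Overdub.
Woodwind Run-through starts before Brass Soundcheck ends → Brass Soundcheck and Woodwind Run-through overlap.
Soloist Take starts before Brass Soundcheck ends → Brass Soundcheck and Soloist Take overlap.
Rhythm Mixing starts after Brass Soundcheck ends — done with Brass Soundcheck.
Soloist Take starts exactly when Woodwind Run-through ends (back-to-back, no overlap) — done with Woodwind Run-through.
Rhythm Mixing starts before Soloist Take ends → Soloist Take and Rhythm Mixing overlap.
Woodwind Overdub starts after Soloist Take ends — done with Soloist Take.
Woodwind Overdub starts after Rhythm Mixing ends — done with Rhythm Mixing.
Vocals Take starts before Woodwind Overdub ends → Woodwind Overdub and Vocals Take overlap.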